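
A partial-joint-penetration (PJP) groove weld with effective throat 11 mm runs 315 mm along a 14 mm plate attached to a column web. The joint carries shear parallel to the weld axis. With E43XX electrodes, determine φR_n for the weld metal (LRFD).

E43XX → F_EXX = 430 MPa.
Effective throat (given) t_e = 11 mm.
A_we = 11 × 315 = 3465 mm².
F_nw = 0.6 F_EXX = 258 MPa.
φR_n = 0.75 × 258 × 3465 × 10⁻³ = 670.5 kN.

φR_n ≈ 670 kN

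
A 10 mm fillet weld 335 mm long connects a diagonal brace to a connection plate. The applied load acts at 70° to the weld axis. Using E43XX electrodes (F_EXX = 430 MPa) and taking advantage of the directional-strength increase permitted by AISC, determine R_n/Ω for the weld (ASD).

t_e = 0.707 × 10 = 7.07 mm; A_we = 7.07 × 335 = 2368 mm².
Directional factor: 1.0 + 0.5 sin^1.5(70°) = 1.455.
F_nw = 0.6 × 430 × 1.455 = 375.5 MPa.
R_n/Ω = (375.5 × 2368) / 2.0 × 10⁻³ = 444.7 kN.

R_n/Ω ≈ 445 kN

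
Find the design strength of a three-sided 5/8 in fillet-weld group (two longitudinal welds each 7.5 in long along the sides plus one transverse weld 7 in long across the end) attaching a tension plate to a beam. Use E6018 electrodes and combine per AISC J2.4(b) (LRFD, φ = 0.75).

E60XX → F_EXX = 60 ksi.
t_e = 0.707 × 0.625 = 0.4419 in.
R_nwl = 0.6 × 60 × 0.4419 × 15 = 238.6 kips (longitudinal, 2 welds).
R_nwt = 0.6 × 60 × 0.4419 × 7 = 111.4 kips (transverse, base value).
(i) R_nwl + R_nwt = 350 kips; (ii) 0.85 R_nwl + 1.5 R_nwt = 369.8 kips.
R_n = max = 369.8 kips [governs: (ii)]; φR_n = 277.4 kips.

φR_n ≈ 277 kips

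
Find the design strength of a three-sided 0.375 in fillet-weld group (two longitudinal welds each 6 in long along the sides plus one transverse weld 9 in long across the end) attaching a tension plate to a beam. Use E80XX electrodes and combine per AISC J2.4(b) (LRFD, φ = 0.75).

E80XX → F_EXX = 80 ksi.
t_e = 0.707 × 0.375 = 0.2651 in.
R_nwl = 0.6 × 80 × 0.2651 × 12 = 152.7 kips (longitudinal, 2 welds).
R_nwt = 0.6 × 80 × 0.2651 × 9 = 114.5 kips (transverse, base value).
(i) R_nwl + R_nwt = 267.2 kips; (ii) 0.85 R_nwl + 1.5 R_nwt = 301.6 kips.
R_n = max = 301.6 kips [governs: (ii)]; φR_n = 226.2 kips.

φR_n ≈ 226 kips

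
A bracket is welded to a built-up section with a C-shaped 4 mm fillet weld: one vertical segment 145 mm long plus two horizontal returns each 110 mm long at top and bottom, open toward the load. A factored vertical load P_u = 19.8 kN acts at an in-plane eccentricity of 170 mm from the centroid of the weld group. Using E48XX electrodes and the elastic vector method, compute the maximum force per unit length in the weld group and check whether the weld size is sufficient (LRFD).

E48XX → F_EXX = 480 MPa.
Total weld length L_w = 365 mm. Treat welds as unit-width lines.
Centroid: x̄ = 2×110×55 / 365 = 33.15 mm from the vertical weld.
Polar moment about centroid: J = I_x + I_y = [145³/12 + 2×110×72.5²] + [145×33.15² + 2(110³/12 + 110×21.85²)] = 1897000 mm³.
Direct shear f_v = P/L_w = 19.8×10³ / 365 = 54.25 N/mm (vertical).
Torsion M = P·e = 19.8×10³ × 170 = 3366000 N·mm.
Critical point at (x, y) = (76.85, 72.5) from centroid. f_tx = M·y/J = 128.7 N/mm; f_ty = M·x/J = 136.4 N/mm.
Resultant f_max = √[f_tx² + (f_v + f_ty)²] = √[128.7² + (54.25 + 136.4)²] = 230 N/mm.
Capacity per unit length: φr_n = 0.75 × 0.6 × 480 × (0.707 × 4) = 610.8 N/mm.
230 ≤ 610.8 → adequate.

f_max ≈ 230 N/mm; adequate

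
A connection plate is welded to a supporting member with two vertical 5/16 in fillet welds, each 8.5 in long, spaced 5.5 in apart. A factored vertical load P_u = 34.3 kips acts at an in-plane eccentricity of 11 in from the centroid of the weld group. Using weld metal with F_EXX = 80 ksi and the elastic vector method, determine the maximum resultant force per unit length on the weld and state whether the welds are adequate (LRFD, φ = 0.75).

Total weld length L_w = 17 in. Treat welds as unit-width lines.
Polar moment about centroid: J = 2[d³/12 + d(b/2)²] = 2[8.5³/12 + 8.5×2.75²] = 230.9 in³.
Direct shear f_v = P/L_w = 34.3 / 17 = 2.018 kip/in (vertical).
Torsion M = P·e = 34.3 × 11 = 377.3 kip·in.
Critical point at (x, y) = (2.75, 4.25) from centroid. f_tx = M·y/J = 6.944 kip/in; f_ty = M·x/J = 4.493 kip/in.
Resultant f_max = √[f_tx² + (f_v + f_ty)²] = √[6.944² + (2.018 + 4.493)²] = 9.519 kip/in.
Capacity per unit length: φr_n = 0.75 × 0.6 × 80 × (0.707 × 0.3125) = 7.954 kip/in.
9.519 > 7.954 → NOT adequate.

f_max ≈ 9.52 kip/in; NOT adequate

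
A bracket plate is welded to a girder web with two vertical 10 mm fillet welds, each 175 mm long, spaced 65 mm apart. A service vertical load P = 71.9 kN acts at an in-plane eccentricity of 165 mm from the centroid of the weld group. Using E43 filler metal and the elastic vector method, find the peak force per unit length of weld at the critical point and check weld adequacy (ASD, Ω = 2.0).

f_max ≈ 968 N/mm; NOT adequate

E43XX → F_EXX = 430 MPa.
Total weld length L_w = 350 mm. Treat welds as unit-width lines.
Polar moment about centroid: J = 2[d³/12 + d(b/2)²] = 2[175³/12 + 175×32.5²] = 1263000 mm³.
Direct shear f_v = P/L_w = 71.9×10³ / 350 = 205.4 N/mm (vertical).
Torsion M = P·e = 71.9×10³ × 165 = 11864000 N·mm.
Critical point at (x, y) = (32.5, 87.5) from centroid. f_tx = M·y/J = 822 N/mm; f_ty = M·x/J = 305.3 N/mm.
Resultant f_max = √[f_tx² + (f_v + f_ty)²] = √[822² + (205.4 + 305.3)²] = 967.7 N/mm.
Capacity per unit length: r_n/Ω = (1/2.0) × 0.6 × 430 × (0.707 × 10) = 912 N/mm.
967.7 > 912 → NOT adequate.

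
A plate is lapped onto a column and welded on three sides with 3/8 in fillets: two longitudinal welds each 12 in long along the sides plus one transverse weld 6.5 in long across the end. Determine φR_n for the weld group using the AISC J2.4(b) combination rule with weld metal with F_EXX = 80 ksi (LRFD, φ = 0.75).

φR_n ≈ 291 kip

t_e = 0.707 × 0.375 = 0.2651 in.
R_nwl = 0.6 × 80 × 0.2651 × 24 = 305.4 kip (longitudinal, 2 welds).
R_nwt = 0.6 × 80 × 0.2651 × 6.5 = 82.72 kip (transverse, base value).
(i) R_nwl + R_nwt = 388.1 kip; (ii) 0.85 R_nwl + 1.5 R_nwt = 383.7 kip.
R_n = max = 388.1 kip [governs: (i)]; φR_n = 291.1 kip.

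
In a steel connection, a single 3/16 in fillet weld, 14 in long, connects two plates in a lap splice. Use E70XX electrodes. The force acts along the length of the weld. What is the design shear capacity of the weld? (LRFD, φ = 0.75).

φR_n ≈ 58.5 kip

E70XX → F_EXX = 70 ksi.
Effective throat t_e = 0.707 × 0.1875 = 0.1326 in.
Total length L = 14 in; A_we = 0.1326 × 14 = 1.856 in².
F_nw = 0.6 F_EXX = 0.6 × 70 = 42 ksi.
φR_n = 0.75 × 42 × 1.856 = 58.46 kip.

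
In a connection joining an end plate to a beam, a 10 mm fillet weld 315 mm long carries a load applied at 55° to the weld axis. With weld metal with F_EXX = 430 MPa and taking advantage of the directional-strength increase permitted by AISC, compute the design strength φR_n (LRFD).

t_e = 0.707 × 10 = 7.07 mm; A_we = 7.07 × 315 = 2227 mm².
Directional factor: 1.0 + 0.5 sin^1.5(55°) = 1.371.
F_nw = 0.6 × 430 × 1.371 = 353.6 MPa.
φR_n = 0.75 × 353.6 × 2227 × 10⁻³ = 590.7 kN.

φR_n ≈ 591 kN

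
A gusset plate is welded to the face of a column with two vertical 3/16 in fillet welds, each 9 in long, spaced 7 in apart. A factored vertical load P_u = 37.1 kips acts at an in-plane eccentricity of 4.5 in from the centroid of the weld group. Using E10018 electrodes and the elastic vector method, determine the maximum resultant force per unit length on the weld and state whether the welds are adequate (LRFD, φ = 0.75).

f_max ≈ 4.36 kip/in; adequate

E100XX → F_EXX = 100 ksi.
Total weld length L_w = 18 in. Treat welds as unit-width lines.
Polar moment about centroid: J = 2[d³/12 + d(b/2)²] = 2[9³/12 + 9×3.5²] = 342 in³.
Direct shear f_v = P/L_w = 37.1 / 18 = 2.061 kip/in (vertical).
Torsion M = P·e = 37.1 × 4.5 = 166.95 kip·in.
Critical point at (x, y) = (3.5, 4.5) from centroid. f_tx = M·y/J = 2.197 kip/in; f_ty = M·x/J = 1.709 kip/in.
Resultant f_max = √[f_tx² + (f_v + f_ty)²] = √[2.197² + (2.061 + 1.709)²] = 4.363 kip/in.
Capacity per unit length: φr_n = 0.75 × 0.6 × 100 × (0.707 × 0.1875) = 5.965 kip/in.
4.363 ≤ 5.965 → adequate.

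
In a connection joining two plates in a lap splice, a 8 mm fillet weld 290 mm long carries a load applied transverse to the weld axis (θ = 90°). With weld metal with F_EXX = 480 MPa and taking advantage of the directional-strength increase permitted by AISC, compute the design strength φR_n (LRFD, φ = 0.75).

t_e = 0.707 × 8 = 5.656 mm; A_we = 5.656 × 290 = 1640 mm².
Directional factor: 1.0 + 0.5 sin^1.5(90°) = 1.5.
F_nw = 0.6 × 480 × 1.5 = 432 MPa.
φR_n = 0.75 × 432 × 1640 × 10⁻³ = 531.4 kN.

φR_n ≈ 531 kN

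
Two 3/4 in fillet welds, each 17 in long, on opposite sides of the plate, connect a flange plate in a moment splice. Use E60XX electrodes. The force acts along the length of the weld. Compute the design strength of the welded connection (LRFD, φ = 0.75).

φR_n ≈ 487 kips

E60XX → F_EXX = 60 ksi.
Effective throat t_e = 0.707 × 0.75 = 0.5302 in.
Total length L = 34 in; A_we = 0.5302 × 34 = 18.03 in².
F_nw = 0.6 F_EXX = 0.6 × 60 = 36 ksi.
φR_n = 0.75 × 36 × 18.03 = 486.8 kips.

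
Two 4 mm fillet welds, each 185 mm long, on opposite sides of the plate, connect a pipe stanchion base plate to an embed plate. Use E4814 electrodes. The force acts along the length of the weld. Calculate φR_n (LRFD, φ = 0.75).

φR_n ≈ 226 kN

E48XX → F_EXX = 480 MPa.
Effective throat t_e = 0.707 × 4 = 2.828 mm.
Total length L = 370 mm; A_we = 2.828 × 370 = 1046 mm².
F_nw = 0.6 F_EXX = 0.6 × 480 = 288 MPa.
φR_n = 0.75 × 288 × 1046 × 10⁻³ = 226 kN.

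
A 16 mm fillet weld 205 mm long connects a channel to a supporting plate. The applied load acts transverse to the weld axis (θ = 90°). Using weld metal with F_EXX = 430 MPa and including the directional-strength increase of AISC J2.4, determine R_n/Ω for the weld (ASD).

t_e = 0.707 × 16 = 11.31 mm; A_we = 11.31 × 205 = 2319 mm².
Directional factor: 1.0 + 0.5 sin^1.5(90°) = 1.5.
F_nw = 0.6 × 430 × 1.5 = 387 MPa.
R_n/Ω = (387 × 2319) / 2.0 × 10⁻³ = 448.7 kN.

R_n/Ω ≈ 449 kN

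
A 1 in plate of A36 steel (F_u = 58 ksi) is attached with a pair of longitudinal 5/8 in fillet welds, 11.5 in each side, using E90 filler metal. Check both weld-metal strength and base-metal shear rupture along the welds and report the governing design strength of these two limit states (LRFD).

E90XX → F_EXX = 90 ksi.
t_e = 0.707 × 0.625 = 0.4419 in; L = 23 in.
Weld metal: φR_n = 0.75 × 0.6 × 90 × 0.4419 × 23 = 411.6 kip.
Base metal (shear rupture): φR_n = 0.75 × 0.6 × 58 × 1 × 23 = 600.3 kip.
Governing: weld metal.

φR_n ≈ 412 kip (weld metal governs)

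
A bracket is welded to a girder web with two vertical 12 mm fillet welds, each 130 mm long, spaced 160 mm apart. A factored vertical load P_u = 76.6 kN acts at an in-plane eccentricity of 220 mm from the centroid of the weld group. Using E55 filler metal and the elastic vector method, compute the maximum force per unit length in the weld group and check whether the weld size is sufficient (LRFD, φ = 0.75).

f_max ≈ 1100 N/mm; adequate

E55XX → F_EXX = 550 MPa.
Total weld length L_w = 260 mm. Treat welds as unit-width lines.
Polar moment about centroid: J = 2[d³/12 + d(b/2)²] = 2[130³/12 + 130×80²] = 2030000 mm³.
Direct shear f_v = P/L_w = 76.6×10³ / 260 = 294.6 N/mm (vertical).
Torsion M = P·e = 76.6×10³ × 220 = 16852000 N·mm.
Critical point at (x, y) = (80, 65) from centroid. f_tx = M·y/J = 539.6 N/mm; f_ty = M·x/J = 664.1 N/mm.
Resultant f_max = √[f_tx² + (f_v + f_ty)²] = √[539.6² + (294.6 + 664.1)²] = 1100 N/mm.
Capacity per unit length: φr_n = 0.75 × 0.6 × 550 × (0.707 × 12) = 2100 N/mm.
1100 ≤ 2100 → adequate.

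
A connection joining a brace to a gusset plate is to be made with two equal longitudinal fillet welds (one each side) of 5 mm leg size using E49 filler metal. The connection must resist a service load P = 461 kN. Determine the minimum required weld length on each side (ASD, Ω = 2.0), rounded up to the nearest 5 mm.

L = 445 mm on each side

E49XX → F_EXX = 490 MPa.
Throat t_e = 0.707 × 5 = 3.535 mm.
r_n/Ω = (0.6 × 490 × 3.535) / 2.0 = 519.6 N/mm = 0.5196 kN/mm.
L_req = P / (r_n/Ω) = 461 / 0.5196 = 887.1 mm total.
Per side: 887.1 / 2 = 443.6 mm.
Round up → use L = 445 mm on each side.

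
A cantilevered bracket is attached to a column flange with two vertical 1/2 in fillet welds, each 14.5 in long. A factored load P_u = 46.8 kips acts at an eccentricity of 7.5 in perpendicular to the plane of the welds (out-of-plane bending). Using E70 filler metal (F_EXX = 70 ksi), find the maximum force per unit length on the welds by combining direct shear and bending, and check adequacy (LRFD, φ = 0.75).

L_w = 2 × 14.5 = 29 in; section modulus (unit throat) S = 2 × L²/6 = 70.08 in².
Direct shear f_v = P/L_w = 46.8/29 = 1.614 kip/in.
Moment M = P × e = 46.8 × 7.5 = 351 kip·in; bending f_b = M/S = 5.008 kip/in.
f_max = √(f_v² + f_b²) = √(1.614² + 5.008²) = 5.262 kip/in.
φr_n = 0.75 × 0.6 × 70 × (0.707 × 0.5) = 11.14 kip/in → adequate.

f_max ≈ 5.26 kip/in; adequate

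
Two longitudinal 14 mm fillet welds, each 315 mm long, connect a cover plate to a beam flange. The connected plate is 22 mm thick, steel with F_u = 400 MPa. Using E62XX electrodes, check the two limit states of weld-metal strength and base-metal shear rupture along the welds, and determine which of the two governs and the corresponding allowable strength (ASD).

E62XX → F_EXX = 620 MPa.
t_e = 0.707 × 14 = 9.898 mm; L = 630 mm.
Weld metal: R_n/Ω = (1/2.0) × 0.6 × 620 × 9.898 × 630 × 10⁻³ = 1160 kN.
Base metal (shear rupture): R_n/Ω = (1/2.0) × 0.6 × 400 × 22 × 630 × 10⁻³ = 1663 kN.
Governing: weld metal.

R_n/Ω ≈ 1160 kN (weld metal governs)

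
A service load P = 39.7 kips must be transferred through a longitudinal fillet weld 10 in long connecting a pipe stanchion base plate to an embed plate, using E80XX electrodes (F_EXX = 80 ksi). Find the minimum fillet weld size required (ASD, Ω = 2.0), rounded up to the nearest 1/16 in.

Total weld length L = 10 in.
Required throat t_e = P × Ω / (0.6 F_EXX × L) = 39.7 × 2.0 / (0.6 × 80 × 10) = 0.1654 in.
Required leg w = t_e / 0.707 = 0.234 in → use 1/4 in.

w = 1/4 in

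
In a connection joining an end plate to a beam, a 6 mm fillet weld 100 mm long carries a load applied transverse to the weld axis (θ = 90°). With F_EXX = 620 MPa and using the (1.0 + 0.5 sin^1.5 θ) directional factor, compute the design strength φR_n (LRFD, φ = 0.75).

t_e = 0.707 × 6 = 4.242 mm; A_we = 4.242 × 100 = 424.2 mm².
Directional factor: 1.0 + 0.5 sin^1.5(90°) = 1.5.
F_nw = 0.6 × 620 × 1.5 = 558 MPa.
φR_n = 0.75 × 558 × 424.2 × 10⁻³ = 177.5 kN.

φR_n ≈ 178 kN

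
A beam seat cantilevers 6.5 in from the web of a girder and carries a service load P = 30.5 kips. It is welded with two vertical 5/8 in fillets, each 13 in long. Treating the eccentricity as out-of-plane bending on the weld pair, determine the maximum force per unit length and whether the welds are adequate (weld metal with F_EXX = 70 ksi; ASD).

L_w = 2 × 13 = 26 in; section modulus (unit throat) S = 2 × L²/6 = 56.33 in².
Direct shear f_v = P/L_w = 30.5/26 = 1.173 kip/in.
Moment M = P × e = 30.5 × 6.5 = 198.25 kip·in; bending f_b = M/S = 3.519 kip/in.
f_max = √(f_v² + f_b²) = √(1.173² + 3.519²) = 3.71 kip/in.
r_n/Ω = (1/2.0) × 0.6 × 70 × (0.707 × 0.625) = 9.279 kip/in → adequate.

f_max ≈ 3.71 kip/in; adequate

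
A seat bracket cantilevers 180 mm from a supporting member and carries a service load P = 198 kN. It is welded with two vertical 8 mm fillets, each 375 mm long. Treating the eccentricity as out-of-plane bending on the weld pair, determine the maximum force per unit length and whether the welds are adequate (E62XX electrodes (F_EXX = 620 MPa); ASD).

f_max ≈ 805 N/mm; adequate

L_w = 2 × 375 = 750 mm; section modulus (unit throat) S = 2 × L²/6 = 46880 mm².
Direct shear f_v = P/L_w = 198×10³/750 = 264 N/mm.
Moment M = P × e = 198×10³ × 180 = 35640000 N·mm; bending f_b = M/S = 760.3 N/mm.
f_max = √(f_v² + f_b²) = √(264² + 760.3²) = 804.8 N/mm.
r_n/Ω = (1/2.0) × 0.6 × 620 × (0.707 × 8) = 1052 N/mm → adequate.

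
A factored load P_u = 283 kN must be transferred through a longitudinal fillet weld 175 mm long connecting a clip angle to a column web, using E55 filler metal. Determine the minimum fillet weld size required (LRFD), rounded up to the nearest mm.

w = 10 mm

E55XX → F_EXX = 550 MPa.
Total weld length L = 175 mm.
Required throat t_e = P_u / (φ × 0.6 F_EXX × L) = 283 / (0.75 × 0.6 × 550 × 175 × 10⁻³) = 6.534 mm.
Required leg w = t_e / 0.707 = 9.242 mm → use 10 mm.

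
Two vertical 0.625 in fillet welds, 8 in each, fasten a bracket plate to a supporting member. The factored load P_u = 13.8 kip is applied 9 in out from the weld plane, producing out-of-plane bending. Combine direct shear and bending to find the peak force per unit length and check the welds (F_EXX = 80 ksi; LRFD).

f_max ≈ 5.89 kip/in; adequate

L_w = 2 × 8 = 16 in; section modulus (unit throat) S = 2 × L²/6 = 21.33 in².
Direct shear f_v = P/L_w = 13.8/16 = 0.8625 kip/in.
Moment M = P × e = 13.8 × 9 = 124.2 kip·in; bending f_b = M/S = 5.822 kip/in.
f_max = √(f_v² + f_b²) = √(0.8625² + 5.822²) = 5.885 kip/in.
φr_n = 0.75 × 0.6 × 80 × (0.707 × 0.625) = 15.91 kip/in → adequate.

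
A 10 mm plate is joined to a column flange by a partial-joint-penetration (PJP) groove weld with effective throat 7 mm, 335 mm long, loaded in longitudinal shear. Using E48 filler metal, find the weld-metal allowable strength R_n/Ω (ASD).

E48XX → F_EXX = 480 MPa.
Effective throat (given) t_e = 7 mm.
A_we = 7 × 335 = 2345 mm².
F_nw = 0.6 F_EXX = 288 MPa.
R_n/Ω = (288 × 2345) / 2.0 × 10⁻³ = 337.7 kN.

R_n/Ω ≈ 338 kN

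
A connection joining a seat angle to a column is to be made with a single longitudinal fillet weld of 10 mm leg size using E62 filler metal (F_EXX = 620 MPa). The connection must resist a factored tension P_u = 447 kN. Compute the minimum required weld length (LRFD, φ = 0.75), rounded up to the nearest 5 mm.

L = 230 mm

Throat t_e = 0.707 × 10 = 7.07 mm.
φr_n = 0.75 × 0.6 × 620 × 7.07 × 10⁻³ = 1.973 kN/mm.
L_req = P_u / φr_n = 447 / 1.973 = 226.6 mm total.
Round up → use L = 230 mm.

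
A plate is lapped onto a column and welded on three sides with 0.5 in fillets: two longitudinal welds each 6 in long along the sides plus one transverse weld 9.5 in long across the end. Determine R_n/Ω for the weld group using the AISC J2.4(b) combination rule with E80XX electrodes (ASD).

R_n/Ω ≈ 207 kip

E80XX → F_EXX = 80 ksi.
t_e = 0.707 × 0.5 = 0.3535 in.
R_nwl = 0.6 × 80 × 0.3535 × 12 = 203.6 kip (longitudinal, 2 welds).
R_nwt = 0.6 × 80 × 0.3535 × 9.5 = 161.2 kip (transverse, base value).
(i) R_nwl + R_nwt = 364.8 kip; (ii) 0.85 R_nwl + 1.5 R_nwt = 414.9 kip.
R_n = max = 414.9 kip [governs: (ii)]; R_n/Ω = 207.4 kip.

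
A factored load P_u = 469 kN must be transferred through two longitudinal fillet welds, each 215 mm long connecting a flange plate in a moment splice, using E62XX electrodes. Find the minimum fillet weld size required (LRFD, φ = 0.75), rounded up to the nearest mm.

w = 6 mm

E62XX → F_EXX = 620 MPa.
Total weld length L = 430 mm.
Required throat t_e = P_u / (φ × 0.6 F_EXX × L) = 469 / (0.75 × 0.6 × 620 × 430 × 10⁻³) = 3.909 mm.
Required leg w = t_e / 0.707 = 5.529 mm → use 6 mm.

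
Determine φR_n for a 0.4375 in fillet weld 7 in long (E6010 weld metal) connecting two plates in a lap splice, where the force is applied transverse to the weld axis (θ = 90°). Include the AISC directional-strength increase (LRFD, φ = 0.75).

E60XX → F_EXX = 60 ksi.
t_e = 0.707 × 0.4375 = 0.3093 in; A_we = 0.3093 × 7 = 2.165 in².
Directional factor: 1.0 + 0.5 sin^1.5(90°) = 1.5.
F_nw = 0.6 × 60 × 1.5 = 54 ksi.
φR_n = 0.75 × 54 × 2.165 = 87.69 kip.

φR_n ≈ 87.7 kip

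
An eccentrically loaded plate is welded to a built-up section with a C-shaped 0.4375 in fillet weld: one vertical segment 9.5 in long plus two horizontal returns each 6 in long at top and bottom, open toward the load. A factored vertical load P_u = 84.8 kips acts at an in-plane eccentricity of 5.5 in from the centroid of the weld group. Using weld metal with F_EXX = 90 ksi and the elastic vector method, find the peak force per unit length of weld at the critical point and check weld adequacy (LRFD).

f_max ≈ 10.1 kip/in; adequate

Total weld length L_w = 21.5 in. Treat welds as unit-width lines.
Centroid: x̄ = 2×6×3 / 21.5 = 1.674 in from the vertical weld.
Polar moment about centroid: J = I_x + I_y = [9.5³/12 + 2×6×4.75²] + [9.5×1.674² + 2(6³/12 + 6×1.326²)] = 425.9 in³.
Direct shear f_v = P/L_w = 84.8 / 21.5 = 3.944 kip/in (vertical).
Torsion M = P·e = 84.8 × 5.5 = 466.4 kip·in.
Critical point at (x, y) = (4.326, 4.75) from centroid. f_tx = M·y/J = 5.201 kip/in; f_ty = M·x/J = 4.737 kip/in.
Resultant f_max = √[f_tx² + (f_v + f_ty)²] = √[5.201² + (3.944 + 4.737)²] = 10.12 kip/in.
Capacity per unit length: φr_n = 0.75 × 0.6 × 90 × (0.707 × 0.4375) = 12.53 kip/in.
10.12 ≤ 12.53 → adequate.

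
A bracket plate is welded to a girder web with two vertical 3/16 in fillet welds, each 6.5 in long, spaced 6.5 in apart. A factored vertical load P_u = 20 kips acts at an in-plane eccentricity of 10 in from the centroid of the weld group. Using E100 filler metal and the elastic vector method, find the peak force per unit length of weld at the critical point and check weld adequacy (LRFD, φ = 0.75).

E100XX → F_EXX = 100 ksi.
Total weld length L_w = 13 in. Treat welds as unit-width lines.
Polar moment about centroid: J = 2[d³/12 + d(b/2)²] = 2[6.5³/12 + 6.5×3.25²] = 183.1 in³.
Direct shear f_v = P/L_w = 20 / 13 = 1.538 kip/in (vertical).
Torsion M = P·e = 20 × 10 = 200 kip·in.
Critical point at (x, y) = (3.25, 3.25) from centroid. f_tx = M·y/J = 3.55 kip/in; f_ty = M·x/J = 3.55 kip/in.
Resultant f_max = √[f_tx² + (f_v + f_ty)²] = √[3.55² + (1.538 + 3.55)²] = 6.205 kip/in.
Capacity per unit length: φr_n = 0.75 × 0.6 × 100 × (0.707 × 0.1875) = 5.965 kip/in.
6.205 > 5.965 → NOT adequate.

f_max ≈ 6.2 kip/in; NOT adequate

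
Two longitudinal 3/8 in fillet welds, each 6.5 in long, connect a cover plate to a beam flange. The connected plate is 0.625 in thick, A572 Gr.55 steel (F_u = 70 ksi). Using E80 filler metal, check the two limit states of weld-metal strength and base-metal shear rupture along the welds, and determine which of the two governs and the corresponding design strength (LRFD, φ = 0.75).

E80XX → F_EXX = 80 ksi.
t_e = 0.707 × 0.375 = 0.2651 in; L = 13 in.
Weld metal: φR_n = 0.75 × 0.6 × 80 × 0.2651 × 13 = 124.1 kips.
Base metal (shear rupture): φR_n = 0.75 × 0.6 × 70 × 0.625 × 13 = 255.9 kips.
Governing: weld metal.

φR_n ≈ 124 kips (weld metal governs)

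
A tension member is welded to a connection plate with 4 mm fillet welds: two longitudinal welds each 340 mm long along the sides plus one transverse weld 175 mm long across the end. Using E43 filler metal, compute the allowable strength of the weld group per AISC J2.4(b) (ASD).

R_n/Ω ≈ 312 kN

E43XX → F_EXX = 430 MPa.
t_e = 0.707 × 4 = 2.828 mm.
R_nwl = 0.6 × 430 × 2.828 × 680 × 10⁻³ = 496.1 kN (longitudinal, 2 welds).
R_nwt = 0.6 × 430 × 2.828 × 175 × 10⁻³ = 127.7 kN (transverse, base value).
(i) R_nwl + R_nwt = 623.8 kN; (ii) 0.85 R_nwl + 1.5 R_nwt = 613.2 kN.
R_n = max = 623.8 kN [governs: (i)]; R_n/Ω = 311.9 kN.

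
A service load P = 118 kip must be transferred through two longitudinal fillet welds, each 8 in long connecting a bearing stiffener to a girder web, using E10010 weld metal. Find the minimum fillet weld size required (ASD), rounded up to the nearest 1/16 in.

w = 3/8 in

E100XX → F_EXX = 100 ksi.
Total weld length L = 16 in.
Required throat t_e = P × Ω / (0.6 F_EXX × L) = 118 × 2.0 / (0.6 × 100 × 16) = 0.2458 in.
Required leg w = t_e / 0.707 = 0.3477 in → use 3/8 in.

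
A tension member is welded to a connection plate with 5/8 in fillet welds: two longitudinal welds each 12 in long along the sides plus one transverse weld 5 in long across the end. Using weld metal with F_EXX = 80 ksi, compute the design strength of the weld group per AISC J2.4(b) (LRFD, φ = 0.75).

t_e = 0.707 × 0.625 = 0.4419 in.
R_nwl = 0.6 × 80 × 0.4419 × 24 = 509 kip (longitudinal, 2 welds).
R_nwt = 0.6 × 80 × 0.4419 × 5 = 106 kip (transverse, base value).
(i) R_nwl + R_nwt = 615.1 kip; (ii) 0.85 R_nwl + 1.5 R_nwt = 591.8 kip.
R_n = max = 615.1 kip [governs: (i)]; φR_n = 461.3 kip.

φR_n ≈ 461 kip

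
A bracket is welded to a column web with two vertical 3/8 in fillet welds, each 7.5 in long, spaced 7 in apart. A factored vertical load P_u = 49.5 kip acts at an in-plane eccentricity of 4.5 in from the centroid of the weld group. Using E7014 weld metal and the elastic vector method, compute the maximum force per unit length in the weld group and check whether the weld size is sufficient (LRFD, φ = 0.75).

E70XX → F_EXX = 70 ksi.
Total weld length L_w = 15 in. Treat welds as unit-width lines.
Polar moment about centroid: J = 2[d³/12 + d(b/2)²] = 2[7.5³/12 + 7.5×3.5²] = 254.1 in³.
Direct shear f_v = P/L_w = 49.5 / 15 = 3.3 kip/in (vertical).
Torsion M = P·e = 49.5 × 4.5 = 222.75 kip·in.
Critical point at (x, y) = (3.5, 3.75) from centroid. f_tx = M·y/J = 3.288 kip/in; f_ty = M·x/J = 3.069 kip/in.
Resultant f_max = √[f_tx² + (f_v + f_ty)²] = √[3.288² + (3.3 + 3.069)²] = 7.167 kip/in.
Capacity per unit length: φr_n = 0.75 × 0.6 × 70 × (0.707 × 0.375) = 8.351 kip/in.
7.167 ≤ 8.351 → adequate.

f_max ≈ 7.17 kip/in; adequate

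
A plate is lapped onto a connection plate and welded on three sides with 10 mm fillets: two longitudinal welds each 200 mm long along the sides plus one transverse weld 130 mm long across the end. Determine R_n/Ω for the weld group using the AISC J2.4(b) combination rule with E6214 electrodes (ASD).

E62XX → F_EXX = 620 MPa.
t_e = 0.707 × 10 = 7.07 mm.
R_nwl = 0.6 × 620 × 7.07 × 400 × 10⁻³ = 1052 kN (longitudinal, 2 welds).
R_nwt = 0.6 × 620 × 7.07 × 130 × 10⁻³ = 341.9 kN (transverse, base value).
(i) R_nwl + R_nwt = 1394 kN; (ii) 0.85 R_nwl + 1.5 R_nwt = 1407 kN.
R_n = max = 1407 kN [governs: (ii)]; R_n/Ω = 703.5 kN.

R_n/Ω ≈ 704 kN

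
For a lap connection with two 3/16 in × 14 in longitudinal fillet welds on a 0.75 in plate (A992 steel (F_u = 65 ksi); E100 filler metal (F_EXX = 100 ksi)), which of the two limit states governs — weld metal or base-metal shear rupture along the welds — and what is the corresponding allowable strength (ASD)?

t_e = 0.707 × 0.1875 = 0.1326 in; L = 28 in.
Weld metal: R_n/Ω = (1/2.0) × 0.6 × 100 × 0.1326 × 28 = 111.4 kip.
Base metal (shear rupture): R_n/Ω = (1/2.0) × 0.6 × 65 × 0.75 × 28 = 409.5 kip.
Governing: weld metal.

R_n/Ω ≈ 111 kip (weld metal governs)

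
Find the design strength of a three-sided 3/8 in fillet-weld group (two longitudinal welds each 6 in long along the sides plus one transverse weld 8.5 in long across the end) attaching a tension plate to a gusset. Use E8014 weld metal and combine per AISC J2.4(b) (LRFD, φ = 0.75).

E80XX → F_EXX = 80 ksi.
t_e = 0.707 × 0.375 = 0.2651 in.
R_nwl = 0.6 × 80 × 0.2651 × 12 = 152.7 kip (longitudinal, 2 welds).
R_nwt = 0.6 × 80 × 0.2651 × 8.5 = 108.2 kip (transverse, base value).
(i) R_nwl + R_nwt = 260.9 kip; (ii) 0.85 R_nwl + 1.5 R_nwt = 292.1 kip.
R_n = max = 292.1 kip [governs: (ii)]; φR_n = 219 kip.

φR_n ≈ 219 kip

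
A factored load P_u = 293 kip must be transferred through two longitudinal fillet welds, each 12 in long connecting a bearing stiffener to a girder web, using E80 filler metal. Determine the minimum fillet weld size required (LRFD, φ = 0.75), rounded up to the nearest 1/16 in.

w = 1/2 in

E80XX → F_EXX = 80 ksi.
Total weld length L = 24 in.
Required throat t_e = P_u / (φ × 0.6 F_EXX × L) = 293 / (0.75 × 0.6 × 80 × 24) = 0.3391 in.
Required leg w = t_e / 0.707 = 0.4797 in → use 1/2 in.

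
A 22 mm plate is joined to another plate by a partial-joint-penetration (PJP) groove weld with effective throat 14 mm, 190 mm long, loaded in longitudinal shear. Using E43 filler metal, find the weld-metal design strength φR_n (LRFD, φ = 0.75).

φR_n ≈ 515 kN

E43XX → F_EXX = 430 MPa.
Effective throat (given) t_e = 14 mm.
A_we = 14 × 190 = 2660 mm².
F_nw = 0.6 F_EXX = 258 MPa.
φR_n = 0.75 × 258 × 2660 × 10⁻³ = 514.7 kN.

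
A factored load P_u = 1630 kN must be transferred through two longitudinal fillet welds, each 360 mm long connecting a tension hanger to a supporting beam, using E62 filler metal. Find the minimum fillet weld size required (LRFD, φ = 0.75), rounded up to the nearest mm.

E62XX → F_EXX = 620 MPa.
Total weld length L = 720 mm.
Required throat t_e = P_u / (φ × 0.6 F_EXX × L) = 1630 / (0.75 × 0.6 × 620 × 720 × 10⁻³) = 8.114 mm.
Required leg w = t_e / 0.707 = 11.48 mm → use 12 mm.

w = 12 mm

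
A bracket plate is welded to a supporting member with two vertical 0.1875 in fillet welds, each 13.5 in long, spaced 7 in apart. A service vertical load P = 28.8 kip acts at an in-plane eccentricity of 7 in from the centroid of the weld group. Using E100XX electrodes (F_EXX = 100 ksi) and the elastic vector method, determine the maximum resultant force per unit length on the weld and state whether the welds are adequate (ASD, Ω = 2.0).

Total weld length L_w = 27 in. Treat welds as unit-width lines.
Polar moment about centroid: J = 2[d³/12 + d(b/2)²] = 2[13.5³/12 + 13.5×3.5²] = 740.8 in³.
Direct shear f_v = P/L_w = 28.8 / 27 = 1.067 kip/in (vertical).
Torsion M = P·e = 28.8 × 7 = 201.6 kip·in.
Critical point at (x, y) = (3.5, 6.75) from centroid. f_tx = M·y/J = 1.837 kip/in; f_ty = M·x/J = 0.9525 kip/in.
Resultant f_max = √[f_tx² + (f_v + f_ty)²] = √[1.837² + (1.067 + 0.9525)²] = 2.73 kip/in.
Capacity per unit length: r_n/Ω = (1/2.0) × 0.6 × 100 × (0.707 × 0.1875) = 3.977 kip/in.
2.73 ≤ 3.977 → adequate.

f_max ≈ 2.73 kip/in; adequate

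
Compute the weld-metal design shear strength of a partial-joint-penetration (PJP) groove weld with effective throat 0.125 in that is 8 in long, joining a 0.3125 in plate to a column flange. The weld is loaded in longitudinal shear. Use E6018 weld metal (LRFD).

φR_n ≈ 27 kip

E60XX → F_EXX = 60 ksi.
Effective throat (given) t_e = 0.125 in.
A_we = 0.125 × 8 = 1 in².
F_nw = 0.6 F_EXX = 36 ksi.
φR_n = 0.75 × 36 × 1 = 27 kip.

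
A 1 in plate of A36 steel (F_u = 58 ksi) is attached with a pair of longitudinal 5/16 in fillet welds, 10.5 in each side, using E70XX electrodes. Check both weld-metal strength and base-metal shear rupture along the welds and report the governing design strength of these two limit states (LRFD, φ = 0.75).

φR_n ≈ 146 kips (weld metal governs)

E70XX → F_EXX = 70 ksi.
t_e = 0.707 × 0.3125 = 0.2209 in; L = 21 in.
Weld metal: φR_n = 0.75 × 0.6 × 70 × 0.2209 × 21 = 146.2 kips.
Base metal (shear rupture): φR_n = 0.75 × 0.6 × 58 × 1 × 21 = 548.1 kips.
Governing: weld metal.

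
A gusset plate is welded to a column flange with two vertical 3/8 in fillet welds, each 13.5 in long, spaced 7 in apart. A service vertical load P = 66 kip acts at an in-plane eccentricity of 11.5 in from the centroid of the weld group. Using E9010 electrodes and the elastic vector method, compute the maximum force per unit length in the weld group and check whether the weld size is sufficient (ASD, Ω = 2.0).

E90XX → F_EXX = 90 ksi.
Total weld length L_w = 27 in. Treat welds as unit-width lines.
Polar moment about centroid: J = 2[d³/12 + d(b/2)²] = 2[13.5³/12 + 13.5×3.5²] = 740.8 in³.
Direct shear f_v = P/L_w = 66 / 27 = 2.444 kip/in (vertical).
Torsion M = P·e = 66 × 11.5 = 759 kip·in.
Critical point at (x, y) = (3.5, 6.75) from centroid. f_tx = M·y/J = 6.916 kip/in; f_ty = M·x/J = 3.586 kip/in.
Resultant f_max = √[f_tx² + (f_v + f_ty)²] = √[6.916² + (2.444 + 3.586)²] = 9.176 kip/in.
Capacity per unit length: r_n/Ω = (1/2.0) × 0.6 × 90 × (0.707 × 0.375) = 7.158 kip/in.
9.176 > 7.158 → NOT adequate.

f_max ≈ 9.18 kip/in; NOT adequate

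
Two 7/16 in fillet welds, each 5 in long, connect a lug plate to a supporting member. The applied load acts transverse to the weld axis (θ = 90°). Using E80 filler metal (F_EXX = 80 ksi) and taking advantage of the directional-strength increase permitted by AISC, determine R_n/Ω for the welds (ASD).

t_e = 0.707 × 0.4375 = 0.3093 in; A_we = 0.3093 × 10 = 3.093 in².
Directional factor: 1.0 + 0.5 sin^1.5(90°) = 1.5.
F_nw = 0.6 × 80 × 1.5 = 72 ksi.
R_n/Ω = (72 × 3.093) / 2.0 = 111.4 kip.

R_n/Ω ≈ 111 kip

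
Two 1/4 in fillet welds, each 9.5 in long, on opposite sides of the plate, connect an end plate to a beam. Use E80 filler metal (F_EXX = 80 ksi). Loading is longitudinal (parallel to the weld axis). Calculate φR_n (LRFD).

φR_n ≈ 121 kip

Effective throat t_e = 0.707 × 0.25 = 0.1767 in.
Total length L = 19 in; A_we = 0.1767 × 19 = 3.358 in².
F_nw = 0.6 F_EXX = 0.6 × 80 = 48 ksi.
φR_n = 0.75 × 48 × 3.358 = 120.9 kip.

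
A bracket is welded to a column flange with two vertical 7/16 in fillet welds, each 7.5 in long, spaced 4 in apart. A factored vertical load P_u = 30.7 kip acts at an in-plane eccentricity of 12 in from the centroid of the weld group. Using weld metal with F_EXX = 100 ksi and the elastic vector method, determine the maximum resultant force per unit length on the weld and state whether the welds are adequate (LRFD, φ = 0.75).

f_max ≈ 13.1 kip/in; adequate

Total weld length L_w = 15 in. Treat welds as unit-width lines.
Polar moment about centroid: J = 2[d³/12 + d(b/2)²] = 2[7.5³/12 + 7.5×2²] = 130.3 in³.
Direct shear f_v = P/L_w = 30.7 / 15 = 2.047 kip/in (vertical).
Torsion M = P·e = 30.7 × 12 = 368.4 kip·in.
Critical point at (x, y) = (2, 3.75) from centroid. f_tx = M·y/J = 10.6 kip/in; f_ty = M·x/J = 5.654 kip/in.
Resultant f_max = √[f_tx² + (f_v + f_ty)²] = √[10.6² + (2.047 + 5.654)²] = 13.1 kip/in.
Capacity per unit length: φr_n = 0.75 × 0.6 × 100 × (0.707 × 0.4375) = 13.92 kip/in.
13.1 ≤ 13.92 → adequate.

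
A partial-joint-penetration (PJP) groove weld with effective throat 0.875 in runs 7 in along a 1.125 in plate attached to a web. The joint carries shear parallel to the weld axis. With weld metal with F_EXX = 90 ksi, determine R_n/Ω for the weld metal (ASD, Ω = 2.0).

Effective throat (given) t_e = 0.875 in.
A_we = 0.875 × 7 = 6.125 in².
F_nw = 0.6 F_EXX = 54 ksi.
R_n/Ω = (54 × 6.125) / 2.0 = 165.4 kips.

R_n/Ω ≈ 165 kips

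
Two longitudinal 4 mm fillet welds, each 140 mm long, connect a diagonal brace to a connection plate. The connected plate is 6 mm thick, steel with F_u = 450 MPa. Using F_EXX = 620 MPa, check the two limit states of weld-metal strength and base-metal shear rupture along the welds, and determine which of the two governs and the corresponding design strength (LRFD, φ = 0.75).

t_e = 0.707 × 4 = 2.828 mm; L = 280 mm.
Weld metal: φR_n = 0.75 × 0.6 × 620 × 2.828 × 280 × 10⁻³ = 220.9 kN.
Base metal (shear rupture): φR_n = 0.75 × 0.6 × 450 × 6 × 280 × 10⁻³ = 340.2 kN.
Governing: weld metal.

φR_n ≈ 221 kN (weld metal governs)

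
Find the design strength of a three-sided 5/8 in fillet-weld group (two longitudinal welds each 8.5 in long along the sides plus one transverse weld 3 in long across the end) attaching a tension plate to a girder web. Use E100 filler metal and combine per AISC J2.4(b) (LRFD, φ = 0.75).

φR_n ≈ 398 kips

E100XX → F_EXX = 100 ksi.
t_e = 0.707 × 0.625 = 0.4419 in.
R_nwl = 0.6 × 100 × 0.4419 × 17 = 450.7 kips (longitudinal, 2 welds).
R_nwt = 0.6 × 100 × 0.4419 × 3 = 79.54 kips (transverse, base value).
(i) R_nwl + R_nwt = 530.2 kips; (ii) 0.85 R_nwl + 1.5 R_nwt = 502.4 kips.
R_n = max = 530.2 kips [governs: (i)]; φR_n = 397.7 kips.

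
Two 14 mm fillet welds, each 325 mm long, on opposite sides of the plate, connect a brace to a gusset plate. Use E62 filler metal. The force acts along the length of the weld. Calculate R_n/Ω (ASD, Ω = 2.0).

R_n/Ω ≈ 1200 kN

E62XX → F_EXX = 620 MPa.
Effective throat t_e = 0.707 × 14 = 9.898 mm.
Total length L = 650 mm; A_we = 9.898 × 650 = 6434 mm².
F_nw = 0.6 F_EXX = 0.6 × 620 = 372 MPa.
R_n = 372 × 6434 × 10⁻³ = 2393 kN; R_n/Ω = 2393/2.0 = 1197 kN.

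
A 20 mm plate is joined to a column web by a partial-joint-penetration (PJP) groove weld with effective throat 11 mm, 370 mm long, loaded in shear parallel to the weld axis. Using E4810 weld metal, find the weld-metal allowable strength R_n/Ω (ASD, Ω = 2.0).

E48XX → F_EXX = 480 MPa.
Effective throat (given) t_e = 11 mm.
A_we = 11 × 370 = 4070 mm².
F_nw = 0.6 F_EXX = 288 MPa.
R_n/Ω = (288 × 4070) / 2.0 × 10⁻³ = 586.1 kN.

R_n/Ω ≈ 586 kN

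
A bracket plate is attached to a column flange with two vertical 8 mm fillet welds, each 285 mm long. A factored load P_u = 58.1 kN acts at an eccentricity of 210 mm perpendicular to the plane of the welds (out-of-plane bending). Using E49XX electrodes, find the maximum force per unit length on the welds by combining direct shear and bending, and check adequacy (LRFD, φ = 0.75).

f_max ≈ 462 N/mm; adequate

E49XX → F_EXX = 490 MPa.
L_w = 2 × 285 = 570 mm; section modulus (unit throat) S = 2 × L²/6 = 27080 mm².
Direct shear f_v = P/L_w = 58.1×10³/570 = 101.9 N/mm.
Moment M = P × e = 58.1×10³ × 210 = 12201000 N·mm; bending f_b = M/S = 450.6 N/mm.
f_max = √(f_v² + f_b²) = √(101.9² + 450.6²) = 462 N/mm.
φr_n = 0.75 × 0.6 × 490 × (0.707 × 8) = 1247 N/mm → adequate.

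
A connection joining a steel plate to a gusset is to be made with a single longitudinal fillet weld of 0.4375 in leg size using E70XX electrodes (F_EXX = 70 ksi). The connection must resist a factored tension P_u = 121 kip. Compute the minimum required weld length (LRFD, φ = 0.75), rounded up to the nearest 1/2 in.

L = 12.5 in

Throat t_e = 0.707 × 0.4375 = 0.3093 in.
φr_n = 0.75 × 0.6 × 70 × 0.3093 = 9.743 kip/in.
L_req = P_u / φr_n = 121 / 9.743 = 12.42 in total.
Round up → use L = 12.5 in.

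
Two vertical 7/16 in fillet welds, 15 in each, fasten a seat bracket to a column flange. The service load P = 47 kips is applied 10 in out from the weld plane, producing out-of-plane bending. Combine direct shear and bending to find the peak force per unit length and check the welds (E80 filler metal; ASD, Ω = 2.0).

f_max ≈ 6.46 kip/in; adequate

E80XX → F_EXX = 80 ksi.
L_w = 2 × 15 = 30 in; section modulus (unit throat) S = 2 × L²/6 = 75 in².
Direct shear f_v = P/L_w = 47/30 = 1.567 kip/in.
Moment M = P × e = 47 × 10 = 470 kip·in; bending f_b = M/S = 6.267 kip/in.
f_max = √(f_v² + f_b²) = √(1.567² + 6.267²) = 6.46 kip/in.
r_n/Ω = (1/2.0) × 0.6 × 80 × (0.707 × 0.4375) = 7.423 kip/in → adequate.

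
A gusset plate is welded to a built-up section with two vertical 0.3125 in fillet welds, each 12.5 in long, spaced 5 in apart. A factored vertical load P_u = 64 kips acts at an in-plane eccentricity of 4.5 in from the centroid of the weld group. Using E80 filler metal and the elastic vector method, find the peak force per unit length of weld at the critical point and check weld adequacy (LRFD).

f_max ≈ 5.51 kip/in; adequate

E80XX → F_EXX = 80 ksi.
Total weld length L_w = 25 in. Treat welds as unit-width lines.
Polar moment about centroid: J = 2[d³/12 + d(b/2)²] = 2[12.5³/12 + 12.5×2.5²] = 481.8 in³.
Direct shear f_v = P/L_w = 64 / 25 = 2.56 kip/in (vertical).
Torsion M = P·e = 64 × 4.5 = 288 kip·in.
Critical point at (x, y) = (2.5, 6.25) from centroid. f_tx = M·y/J = 3.736 kip/in; f_ty = M·x/J = 1.494 kip/in.
Resultant f_max = √[f_tx² + (f_v + f_ty)²] = √[3.736² + (2.56 + 1.494)²] = 5.513 kip/in.
Capacity per unit length: φr_n = 0.75 × 0.6 × 80 × (0.707 × 0.3125) = 7.954 kip/in.
5.513 ≤ 7.954 → adequate.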